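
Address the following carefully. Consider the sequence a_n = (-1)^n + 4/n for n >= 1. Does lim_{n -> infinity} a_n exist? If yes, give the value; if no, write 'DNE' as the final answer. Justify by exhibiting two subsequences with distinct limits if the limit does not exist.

Examine the behaviour of a_n along subsequences.
a_{2k} = 1 + 4/(2k) -> 1. a_{2k+1} = -1 + 4/(2k+1) -> -1.
Since these two subsequential limits are 1 and -1, distinct, the full sequence cannot converge (a convergent sequence has all subsequences tending to the same limit). So lim a_n does not exist.

DNE


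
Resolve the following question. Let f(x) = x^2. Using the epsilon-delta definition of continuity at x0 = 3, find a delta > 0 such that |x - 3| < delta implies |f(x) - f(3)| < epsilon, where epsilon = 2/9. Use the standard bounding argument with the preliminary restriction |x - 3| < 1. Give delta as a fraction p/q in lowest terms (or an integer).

Factor: |x^2 - (3)^2| = |x - 3| * |x + 3|.
Impose |x - 3| < 1 first. Then |x + 3| = |(x - 3) + 2*(3)| <= |x - 3| + 2*|3| < 1 + 6 = 7.
So |x^2 - (3)^2| < delta * 7.
We need delta * 7 <= 2/9, i.e. delta <= 2/9/7 = 2/63.
Since 2/63 < 1, this is tighter than 1; take delta = 2/63.
So delta = 2/63 works.

2/63


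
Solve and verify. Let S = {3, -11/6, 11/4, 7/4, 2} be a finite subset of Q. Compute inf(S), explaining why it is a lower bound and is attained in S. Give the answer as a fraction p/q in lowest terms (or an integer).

S is finite, so inf(S) = min(S).
Sorted increasing:
-11/6, 7/4, 2, 11/4, 3
The extremum is -11/6.
For every x in S, x >= -11/6. And -11/6 is in S, so it is attained.
Therefore inf(S) = -11/6.

-11/6


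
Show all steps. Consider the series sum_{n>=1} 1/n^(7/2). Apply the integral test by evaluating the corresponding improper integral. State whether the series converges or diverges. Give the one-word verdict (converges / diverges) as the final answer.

Let f(x) = x^(-7/2). Then f is positive, continuous, and decreasing on [1, infinity), so the integral test applies.
Compute the improper integral int_{1}^infinity f(x) dx:
  antiderivative F(x) = -2/(5*x^(5/2)).
  As x -> infinity, F(x) -> 0 (since p = 7/2 > 1).
  So int = F(infinity) - F(1) = 0 - (-2/5) = 2/5.
  Finite, so by the integral test, the series converges.

converges


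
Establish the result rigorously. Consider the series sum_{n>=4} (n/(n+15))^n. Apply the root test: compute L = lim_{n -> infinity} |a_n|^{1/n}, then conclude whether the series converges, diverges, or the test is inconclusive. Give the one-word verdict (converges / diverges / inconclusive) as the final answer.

Let a_n denote the general term. Form |a_n|^(1/n) and simplify:
|a_n|^(1/n) = n/(n + 15)
Take the limit as n -> infinity: L = 1.
Since L = 1, the root test is inconclusive. (In fact a_n = (n/(n+15))^n -> e^(-15) != 0, so the nth-term test shows divergence; but the root test itself gives no conclusion.)

inconclusive


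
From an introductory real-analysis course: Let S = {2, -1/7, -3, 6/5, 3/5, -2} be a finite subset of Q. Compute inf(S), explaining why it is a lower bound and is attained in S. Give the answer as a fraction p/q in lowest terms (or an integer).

S is finite, so inf(S) = min(S).
Sorted increasing:
-3, -2, -1/7, 3/5, 6/5, 2
The extremum is -3.
For every x in S, x >= -3. And -3 is in S, so it is attained.
Therefore inf(S) = -3.

-3


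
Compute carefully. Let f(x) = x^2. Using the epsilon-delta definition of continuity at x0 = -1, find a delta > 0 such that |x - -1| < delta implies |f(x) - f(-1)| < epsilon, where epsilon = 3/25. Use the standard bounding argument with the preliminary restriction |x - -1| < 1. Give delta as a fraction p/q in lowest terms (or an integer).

Factor: |x^2 - (-1)^2| = |x - -1| * |x + -1|.
Impose |x - -1| < 1 first. Then |x + -1| = |(x - -1) + 2*(-1)| <= |x - -1| + 2*|-1| < 1 + 2 = 3.
So |x^2 - (-1)^2| < delta * 3.
We need delta * 3 <= 3/25, i.e. delta <= 3/25/3 = 1/25.
Since 1/25 < 1, this is tighter than 1; take delta = 1/25.
So delta = 1/25 works.

1/25


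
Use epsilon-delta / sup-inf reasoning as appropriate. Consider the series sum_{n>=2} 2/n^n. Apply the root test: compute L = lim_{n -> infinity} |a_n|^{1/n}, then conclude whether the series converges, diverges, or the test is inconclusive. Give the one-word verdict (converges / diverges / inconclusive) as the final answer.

Let a_n denote the general term. Form |a_n|^(1/n) and simplify:
|a_n|^(1/n) = 2^(1/n)/n
Take the limit as n -> infinity: L = 0.
Since L = 0 < 1, the root test implies convergence.

converges


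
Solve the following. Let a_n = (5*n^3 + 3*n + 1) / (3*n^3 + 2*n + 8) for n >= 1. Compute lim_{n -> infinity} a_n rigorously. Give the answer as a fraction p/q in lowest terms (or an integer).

Divide numerator and denominator by n^3, the highest power:
numerator / n^3 = 5 + 3/n^2 + n^(-3)
denominator / n^3 = 3 + 2/n^2 + 8/n^3
As n -> infinity, all terms of the form c/n^k (k >= 1) tend to 0.
So numerator / n^3 -> 5 and denominator / n^3 -> 3.
Therefore lim a_n = 5/3.

5/3


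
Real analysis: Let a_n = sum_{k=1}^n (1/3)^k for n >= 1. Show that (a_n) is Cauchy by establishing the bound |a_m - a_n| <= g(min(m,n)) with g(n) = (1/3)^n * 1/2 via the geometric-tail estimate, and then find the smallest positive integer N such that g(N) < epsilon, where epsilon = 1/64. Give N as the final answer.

For m > n >= 1: |a_m - a_n| = sum_{k=n+1}^m (1/3)^k < sum_{k=n+1}^infinity (1/3)^k = (1/3)^(n+1) / (1 - 1/3) = (1/3)^n * (1/3) * (3/2) = (1/3)^n * 1/2.
So g(n) = (1/3)^n / 2. Since g(n) -> 0, (a_n) is Cauchy.
Now solve g(N) < 1/64: (1/3)^N / 2 < 1/64 <=> 3^N > 1 / (2 * 1/64) = 32.
Check powers of 3: 3^3 = 27 <= 32, 3^4 = 81 > 32.
So the smallest such N is 4. Check: g(4) = 1/(2 * 81) = 1/162 < 1/64.

4


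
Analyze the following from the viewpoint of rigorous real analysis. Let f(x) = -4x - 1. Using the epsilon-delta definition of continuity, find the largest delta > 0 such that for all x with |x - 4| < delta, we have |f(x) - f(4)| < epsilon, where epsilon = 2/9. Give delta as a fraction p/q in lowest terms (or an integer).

We compute f(4) = -4*(4) - 1 = -17.
|f(x) - f(4)| = |-4x - 1 - (-17)| = |-4(x - 4)| = 4|x - 4|.
We need 4|x - 4| < 2/9, i.e. |x - 4| < 2/9 / 4 = 1/18.
So any delta <= 1/18 works. Conversely, if delta > 1/18, then x = 4 + 1/18 satisfies |x - 4| = 1/18 < delta but |f(x) - f(4)| = 4 * 1/18 = 2/9, which is not < 2/9; so no larger delta works.
Hence the largest such delta is 1/18.

1/18


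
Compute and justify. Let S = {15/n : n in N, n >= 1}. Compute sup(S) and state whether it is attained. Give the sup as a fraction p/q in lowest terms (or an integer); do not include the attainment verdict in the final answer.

Analysis:
- Values: 15, 15/2, 5, 15/4, ... strictly decreasing.
- The maximum is 15 (n=1); sup = 15 (attained).
- The set is bounded below by 0; 15/n -> 0 so 0 is the greatest lower bound.
- 0 is not in the set, so inf = 0 is not attained.
Conclusion: sup(S) = 15, attained in S.

15


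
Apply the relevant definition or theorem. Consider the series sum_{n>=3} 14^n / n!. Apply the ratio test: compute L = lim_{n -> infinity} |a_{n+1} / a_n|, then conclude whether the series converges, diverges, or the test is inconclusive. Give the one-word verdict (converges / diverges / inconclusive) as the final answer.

Let a_n denote the general term. Form the ratio a_{n+1}/a_n and simplify:
a_{n+1}/a_n = 14/(n + 1)
Take the limit as n -> infinity: L = 0.
Since L = 0 < 1, the ratio test implies the series converges.

converges


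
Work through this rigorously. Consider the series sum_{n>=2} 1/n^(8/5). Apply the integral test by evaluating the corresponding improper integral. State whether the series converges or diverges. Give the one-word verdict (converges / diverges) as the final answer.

Let f(x) = x^(-8/5). Then f is positive, continuous, and decreasing on [2, infinity), so the integral test applies.
Compute the improper integral int_{2}^infinity f(x) dx:
  antiderivative F(x) = -5/(3*x^(3/5)).
  As x -> infinity, F(x) -> 0 (since p = 8/5 > 1).
  So int = F(infinity) - F(2) = 0 - (-5*2^(2/5)/6) = 5*2^(2/5)/6.
  Finite, so by the integral test, the series converges.

converges


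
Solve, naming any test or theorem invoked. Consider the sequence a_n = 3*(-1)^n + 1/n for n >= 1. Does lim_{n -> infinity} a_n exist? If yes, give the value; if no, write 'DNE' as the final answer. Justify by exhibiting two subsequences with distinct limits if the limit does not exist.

Examine the behaviour of a_n along subsequences.
a_{2k} = 3 + 1/(2k) -> 3. a_{2k+1} = -3 + 1/(2k+1) -> -3.
Since these two subsequential limits are 3 and -3, distinct, the full sequence cannot converge (a convergent sequence has all subsequences tending to the same limit). So lim a_n does not exist.

DNE


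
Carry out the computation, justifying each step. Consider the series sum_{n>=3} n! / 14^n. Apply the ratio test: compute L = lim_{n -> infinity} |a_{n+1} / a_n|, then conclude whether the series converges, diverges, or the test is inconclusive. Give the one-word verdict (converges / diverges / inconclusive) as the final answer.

Let a_n denote the general term. Form the ratio a_{n+1}/a_n and simplify:
a_{n+1}/a_n = n/14 + 1/14
Take the limit as n -> infinity: L = infinity.
Since L = infinity > 1 (or L = infinity), the ratio test implies the series diverges.

diverges


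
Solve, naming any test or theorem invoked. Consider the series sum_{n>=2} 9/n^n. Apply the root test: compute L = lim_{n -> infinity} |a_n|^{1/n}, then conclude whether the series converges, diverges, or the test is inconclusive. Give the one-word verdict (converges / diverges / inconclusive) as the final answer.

Let a_n denote the general term. Form |a_n|^(1/n) and simplify:
|a_n|^(1/n) = 3^(2/n)/n
Take the limit as n -> infinity: L = 0.
Since L = 0 < 1, the root test implies convergence.

converges


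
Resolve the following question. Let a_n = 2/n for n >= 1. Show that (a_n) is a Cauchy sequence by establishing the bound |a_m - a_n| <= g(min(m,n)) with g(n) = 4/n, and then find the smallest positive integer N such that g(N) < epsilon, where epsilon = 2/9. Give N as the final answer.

For any m, n >= 1, by the triangle inequality:
|a_m - a_n| = |2/m - 2/n| <= 2*1/m + 2*1/n <= 4/min(m,n).
So g(n) = 4/n bounds the Cauchy difference. Since g(n) -> 0, (a_n) is Cauchy.
Now solve g(N) < 2/9: 4/N < 2/9 <=> N > 4 / (2/9) = 18.
The smallest integer strictly greater than 18 is N = 19.
Check: g(19) = 4/19 = 4/19 < 2/9; g(18) = 2/9 >= 2/9. So N = 19.

19


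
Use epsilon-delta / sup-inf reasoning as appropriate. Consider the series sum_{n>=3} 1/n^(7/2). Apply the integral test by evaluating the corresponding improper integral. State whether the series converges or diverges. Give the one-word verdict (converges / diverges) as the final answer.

Let f(x) = x^(-7/2). Then f is positive, continuous, and decreasing on [3, infinity), so the integral test applies.
Compute the improper integral int_{3}^infinity f(x) dx:
  antiderivative F(x) = -2/(5*x^(5/2)).
  As x -> infinity, F(x) -> 0 (since p = 7/2 > 1).
  So int = F(infinity) - F(3) = 0 - (-2*sqrt(3)/135) = 2*sqrt(3)/135.
  Finite, so by the integral test, the series converges.

converges


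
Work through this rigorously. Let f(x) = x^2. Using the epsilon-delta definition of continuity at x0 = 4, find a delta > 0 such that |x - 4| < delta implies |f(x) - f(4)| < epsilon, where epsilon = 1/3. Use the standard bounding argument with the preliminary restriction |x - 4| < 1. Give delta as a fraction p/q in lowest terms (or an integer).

Factor: |x^2 - (4)^2| = |x - 4| * |x + 4|.
Impose |x - 4| < 1 first. Then |x + 4| = |(x - 4) + 2*(4)| <= |x - 4| + 2*|4| < 1 + 8 = 9.
So |x^2 - (4)^2| < delta * 9.
We need delta * 9 <= 1/3, i.e. delta <= 1/3/9 = 1/27.
Since 1/27 < 1, this is tighter than 1; take delta = 1/27.
So delta = 1/27 works.

1/27


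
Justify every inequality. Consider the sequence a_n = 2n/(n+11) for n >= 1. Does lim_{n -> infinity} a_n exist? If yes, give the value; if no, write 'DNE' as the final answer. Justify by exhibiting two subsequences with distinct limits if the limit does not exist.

Examine the behaviour of a_n along subsequences.
Even-n subsequence a_{2k} = 2(2k)/(2k+11) -> 2. Odd-n subsequence a_{2k+1} = 2(2k+1)/(2k+12) -> 2. Both tend to 2, which suggests the limit is 2; verify directly.
|a_n - 2| = |2n - 2(n+11)| / (n+11) = 22/(n+11) < 22/n for every n >= 1.
Given epsilon > 0, choose a positive integer N > 22/epsilon. Then for all n >= N, |a_n - 2| < 22/n <= 22/N < epsilon.
So by the definition of the limit, lim a_n exists and equals 2.

2


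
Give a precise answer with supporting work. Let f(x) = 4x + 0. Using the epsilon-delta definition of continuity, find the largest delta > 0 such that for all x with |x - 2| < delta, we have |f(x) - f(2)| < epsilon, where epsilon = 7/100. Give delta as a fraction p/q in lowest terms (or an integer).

We compute f(2) = 4*(2) + 0 = 8.
|f(x) - f(2)| = |4x + 0 - (8)| = |4(x - 2)| = 4|x - 2|.
We need 4|x - 2| < 7/100, i.e. |x - 2| < 7/100 / 4 = 7/400.
So any delta <= 7/400 works. Conversely, if delta > 7/400, then x = 2 + 7/400 satisfies |x - 2| = 7/400 < delta but |f(x) - f(2)| = 4 * 7/400 = 7/100, which is not < 7/100; so no larger delta works.
Hence the largest such delta is 7/400.

7/400


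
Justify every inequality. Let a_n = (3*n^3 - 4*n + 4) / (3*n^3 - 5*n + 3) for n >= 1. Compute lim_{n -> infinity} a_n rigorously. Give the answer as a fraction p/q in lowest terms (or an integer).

Divide numerator and denominator by n^3, the highest power:
numerator / n^3 = 3 - 4/n^2 + 4/n^3
denominator / n^3 = 3 - 5/n^2 + 3/n^3
As n -> infinity, all terms of the form c/n^k (k >= 1) tend to 0.
So numerator / n^3 -> 3 and denominator / n^3 -> 3.
Therefore lim a_n = 1.

1


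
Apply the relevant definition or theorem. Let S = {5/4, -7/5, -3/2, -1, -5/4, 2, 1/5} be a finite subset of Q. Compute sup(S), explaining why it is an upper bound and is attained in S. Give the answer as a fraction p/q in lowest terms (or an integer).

S is finite, so sup(S) = max(S).
Sorted decreasing:
2, 5/4, 1/5, -1, -5/4, -7/5, -3/2
The extremum is 2.
For every x in S, x <= 2. And 2 is in S, so it is attained.
Therefore sup(S) = 2.

2


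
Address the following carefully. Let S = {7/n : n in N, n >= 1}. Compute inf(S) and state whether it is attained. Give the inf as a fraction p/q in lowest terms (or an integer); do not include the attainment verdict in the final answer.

Analysis:
- Values: 7, 7/2, 7/3, 7/4, ... strictly decreasing.
- The maximum is 7 (n=1); sup = 7 (attained).
- The set is bounded below by 0; 7/n -> 0 so 0 is the greatest lower bound.
- 0 is not in the set, so inf = 0 is not attained.
Conclusion: inf(S) = 0, not attained in S.

0


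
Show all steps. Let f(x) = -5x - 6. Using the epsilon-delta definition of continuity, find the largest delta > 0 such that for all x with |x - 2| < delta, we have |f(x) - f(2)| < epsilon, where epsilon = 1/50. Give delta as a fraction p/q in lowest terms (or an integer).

We compute f(2) = -5*(2) - 6 = -16.
|f(x) - f(2)| = |-5x - 6 - (-16)| = |-5(x - 2)| = 5|x - 2|.
We need 5|x - 2| < 1/50, i.e. |x - 2| < 1/50 / 5 = 1/250.
So any delta <= 1/250 works. Conversely, if delta > 1/250, then x = 2 + 1/250 satisfies |x - 2| = 1/250 < delta but |f(x) - f(2)| = 5 * 1/250 = 1/50, which is not < 1/50; so no larger delta works.
Hence the largest such delta is 1/250.

1/250


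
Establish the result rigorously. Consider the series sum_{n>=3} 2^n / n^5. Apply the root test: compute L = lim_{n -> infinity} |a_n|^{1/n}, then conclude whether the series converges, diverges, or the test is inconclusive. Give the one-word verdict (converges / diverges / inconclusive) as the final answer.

Let a_n denote the general term. Form |a_n|^(1/n) and simplify:
|a_n|^(1/n) = 2/n^(5/n)
Take the limit as n -> infinity: L = 2.
Since L = 2 > 1, the root test implies divergence.

diverges


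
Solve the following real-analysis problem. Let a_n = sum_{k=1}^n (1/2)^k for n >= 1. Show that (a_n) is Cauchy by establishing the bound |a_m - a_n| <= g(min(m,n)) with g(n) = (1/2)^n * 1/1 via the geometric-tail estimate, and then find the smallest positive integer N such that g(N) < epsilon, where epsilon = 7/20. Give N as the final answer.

For m > n >= 1: |a_m - a_n| = sum_{k=n+1}^m (1/2)^k < sum_{k=n+1}^infinity (1/2)^k = (1/2)^(n+1) / (1 - 1/2) = (1/2)^n * (1/2) * (2/1) = (1/2)^n * 1/1.
So g(n) = (1/2)^n / 1. Since g(n) -> 0, (a_n) is Cauchy.
Now solve g(N) < 7/20: (1/2)^N / 1 < 7/20 <=> 2^N > 1 / (1 * 7/20) = 20/7.
Check powers of 2: 2^1 = 2 <= 20/7, 2^2 = 4 > 20/7.
So the smallest such N is 2. Check: g(2) = 1/(1 * 4) = 1/4 < 7/20.

2


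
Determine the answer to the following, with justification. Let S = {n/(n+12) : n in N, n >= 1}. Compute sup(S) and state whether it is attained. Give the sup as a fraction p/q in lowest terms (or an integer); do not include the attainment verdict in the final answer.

Analysis:
- Values: 1/13, 1/7, 1/5, 1/4, ... strictly increasing.
- Minimum is 1/13 (n=1); inf = 1/13 (attained).
- n/(n+12) = 1 - 12/(n+12) -> 1 from below as n -> infinity, and never equals 1.
- So sup = 1 (not attained).
Conclusion: sup(S) = 1, not attained in S.

1


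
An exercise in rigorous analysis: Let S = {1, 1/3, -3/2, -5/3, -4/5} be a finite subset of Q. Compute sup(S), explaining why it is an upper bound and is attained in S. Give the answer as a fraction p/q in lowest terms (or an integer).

S is finite, so sup(S) = max(S).
Sorted decreasing:
1, 1/3, -4/5, -3/2, -5/3
The extremum is 1.
For every x in S, x <= 1. And 1 is in S, so it is attained.
Therefore sup(S) = 1.

1


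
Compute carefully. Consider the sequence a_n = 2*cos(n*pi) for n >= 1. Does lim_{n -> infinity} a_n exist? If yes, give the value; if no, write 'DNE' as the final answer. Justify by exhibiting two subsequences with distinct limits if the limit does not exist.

Examine the behaviour of a_n along subsequences.
cos(n*pi) = (-1)^n, so a_n = 2*(-1)^n. a_{2k} = 2 -> 2. a_{2k+1} = -2 -> -2.
Since these two subsequential limits are 2 and -2, distinct, the full sequence cannot converge (a convergent sequence has all subsequences tending to the same limit). So lim a_n does not exist.

DNE


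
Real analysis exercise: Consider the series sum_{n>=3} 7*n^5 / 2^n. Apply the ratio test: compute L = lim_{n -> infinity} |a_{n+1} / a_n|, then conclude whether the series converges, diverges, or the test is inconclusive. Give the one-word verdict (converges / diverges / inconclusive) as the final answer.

Let a_n denote the general term. Form the ratio a_{n+1}/a_n and simplify:
a_{n+1}/a_n = (n + 1)^5/(2*n^5)
Take the limit as n -> infinity: L = 1/2.
Since L = 1/2 < 1, the ratio test implies the series converges.

converges


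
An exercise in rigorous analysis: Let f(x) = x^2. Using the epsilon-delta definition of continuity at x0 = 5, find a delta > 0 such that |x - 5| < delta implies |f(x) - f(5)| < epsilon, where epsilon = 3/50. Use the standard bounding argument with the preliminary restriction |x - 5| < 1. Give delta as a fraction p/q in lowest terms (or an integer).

Factor: |x^2 - (5)^2| = |x - 5| * |x + 5|.
Impose |x - 5| < 1 first. Then |x + 5| = |(x - 5) + 2*(5)| <= |x - 5| + 2*|5| < 1 + 10 = 11.
So |x^2 - (5)^2| < delta * 11.
We need delta * 11 <= 3/50, i.e. delta <= 3/50/11 = 3/550.
Since 3/550 < 1, this is tighter than 1; take delta = 3/550.
So delta = 3/550 works.

3/550


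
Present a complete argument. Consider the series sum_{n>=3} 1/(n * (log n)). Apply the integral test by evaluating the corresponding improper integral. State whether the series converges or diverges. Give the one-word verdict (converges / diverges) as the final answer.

Let f(x) = 1/(x*log(x)). Then f is positive, continuous, and decreasing on [3, infinity), so the integral test applies.
Compute the improper integral int_{3}^infinity f(x) dx:
  antiderivative F(x) = log(log(x)).
  F(x) = log(log(x)) -> infinity as x -> infinity. The integral diverges, so by the integral test, the series diverges.

diverges


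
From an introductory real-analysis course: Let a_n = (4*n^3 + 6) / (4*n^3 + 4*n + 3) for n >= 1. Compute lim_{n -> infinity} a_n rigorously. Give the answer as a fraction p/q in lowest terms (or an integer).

Divide numerator and denominator by n^3, the highest power:
numerator / n^3 = 4 + 6/n^3
denominator / n^3 = 4 + 4/n^2 + 3/n^3
As n -> infinity, all terms of the form c/n^k (k >= 1) tend to 0.
So numerator / n^3 -> 4 and denominator / n^3 -> 4.
Therefore lim a_n = 1.

1


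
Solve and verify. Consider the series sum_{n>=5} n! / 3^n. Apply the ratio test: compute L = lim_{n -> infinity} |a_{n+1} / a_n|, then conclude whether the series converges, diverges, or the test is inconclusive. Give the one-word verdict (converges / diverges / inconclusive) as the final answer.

Let a_n denote the general term. Form the ratio a_{n+1}/a_n and simplify:
a_{n+1}/a_n = n/3 + 1/3
Take the limit as n -> infinity: L = infinity.
Since L = infinity > 1 (or L = infinity), the ratio test implies the series diverges.

diverges


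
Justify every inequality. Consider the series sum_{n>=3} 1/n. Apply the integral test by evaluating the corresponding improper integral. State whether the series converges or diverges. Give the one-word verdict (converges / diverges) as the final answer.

Let f(x) = 1/x. Then f is positive, continuous, and decreasing on [3, infinity), so the integral test applies.
Compute the improper integral int_{3}^infinity f(x) dx:
  antiderivative F(x) = log(x).
  As x -> infinity, log(x) -> infinity.
  So int = infinity - log(3) = infinity. By the integral test, the series diverges.

diverges


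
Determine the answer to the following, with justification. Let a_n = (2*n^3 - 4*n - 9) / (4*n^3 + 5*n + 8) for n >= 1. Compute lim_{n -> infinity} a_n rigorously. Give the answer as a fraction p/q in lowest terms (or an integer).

Divide numerator and denominator by n^3, the highest power:
numerator / n^3 = 2 - 4/n^2 - 9/n^3
denominator / n^3 = 4 + 5/n^2 + 8/n^3
As n -> infinity, all terms of the form c/n^k (k >= 1) tend to 0.
So numerator / n^3 -> 2 and denominator / n^3 -> 4.
Therefore lim a_n = 1/2.

1/2


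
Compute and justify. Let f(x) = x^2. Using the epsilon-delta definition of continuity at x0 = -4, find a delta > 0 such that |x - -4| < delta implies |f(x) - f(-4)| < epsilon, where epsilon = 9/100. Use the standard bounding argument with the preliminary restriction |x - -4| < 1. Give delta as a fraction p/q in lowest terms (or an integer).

Factor: |x^2 - (-4)^2| = |x - -4| * |x + -4|.
Impose |x - -4| < 1 first. Then |x + -4| = |(x - -4) + 2*(-4)| <= |x - -4| + 2*|-4| < 1 + 8 = 9.
So |x^2 - (-4)^2| < delta * 9.
We need delta * 9 <= 9/100, i.e. delta <= 9/100/9 = 1/100.
Since 1/100 < 1, this is tighter than 1; take delta = 1/100.
So delta = 1/100 works.

1/100


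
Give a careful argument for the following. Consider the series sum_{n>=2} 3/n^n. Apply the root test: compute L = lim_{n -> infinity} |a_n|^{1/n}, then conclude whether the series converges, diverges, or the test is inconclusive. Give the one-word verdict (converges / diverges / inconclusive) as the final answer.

Let a_n denote the general term. Form |a_n|^(1/n) and simplify:
|a_n|^(1/n) = 3^(1/n)/n
Take the limit as n -> infinity: L = 0.
Since L = 0 < 1, the root test implies convergence.

converges


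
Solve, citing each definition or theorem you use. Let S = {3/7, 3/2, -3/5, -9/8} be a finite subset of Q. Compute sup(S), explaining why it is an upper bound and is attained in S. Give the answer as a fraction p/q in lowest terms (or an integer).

S is finite, so sup(S) = max(S).
Sorted decreasing:
3/2, 3/7, -3/5, -9/8
The extremum is 3/2.
For every x in S, x <= 3/2. And 3/2 is in S, so it is attained.
Therefore sup(S) = 3/2.

3/2


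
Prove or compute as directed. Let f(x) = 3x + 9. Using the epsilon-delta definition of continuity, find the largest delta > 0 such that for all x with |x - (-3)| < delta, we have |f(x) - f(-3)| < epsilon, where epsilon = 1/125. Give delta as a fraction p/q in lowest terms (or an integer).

We compute f(-3) = 3*(-3) + 9 = 0.
|f(x) - f(-3)| = |3x + 9 - (0)| = |3(x - (-3))| = 3|x - (-3)|.
We need 3|x - (-3)| < 1/125, i.e. |x - (-3)| < 1/125 / 3 = 1/375.
So any delta <= 1/375 works. Conversely, if delta > 1/375, then x = -3 + 1/375 satisfies |x - (-3)| = 1/375 < delta but |f(x) - f(-3)| = 3 * 1/375 = 1/125, which is not < 1/125; so no larger delta works.
Hence the largest such delta is 1/375.

1/375


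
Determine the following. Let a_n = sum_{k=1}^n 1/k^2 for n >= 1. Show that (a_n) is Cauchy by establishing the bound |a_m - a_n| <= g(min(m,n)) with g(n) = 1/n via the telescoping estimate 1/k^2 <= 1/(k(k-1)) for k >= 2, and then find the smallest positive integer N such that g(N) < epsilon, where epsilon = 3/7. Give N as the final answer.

For m > n >= 1: |a_m - a_n| = sum_{k=n+1}^m 1/k^2.
Use 1/k^2 <= 1/(k(k-1)) = 1/(k-1) - 1/k for k >= 2:
sum_{k=n+1}^m 1/k^2 <= sum_{k=n+1}^m (1/(k-1) - 1/k) = 1/n - 1/m <= 1/n.
By symmetry the same bound holds with n,m swapped, so |a_m - a_n| <= 1/min(m,n) = g(min(m,n)). Since g(n) -> 0, (a_n) is Cauchy.
Now solve g(N) < 3/7: 1/N < 3/7 <=> N > 1/(3/7) = 7/3.
The smallest integer strictly greater than 7/3 is N = 3.
Check: g(3) = 1/3 < 3/7; g(2) = 1/2 >= 3/7. So N = 3.

3


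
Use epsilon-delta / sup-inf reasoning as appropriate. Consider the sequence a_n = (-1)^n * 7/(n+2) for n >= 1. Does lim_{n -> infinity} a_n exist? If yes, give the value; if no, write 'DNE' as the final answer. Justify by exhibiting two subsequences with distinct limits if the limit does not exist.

Examine the behaviour of a_n along subsequences.
Even-n subsequence a_{2k} = 7/(2k+2) -> 0. Odd-n subsequence a_{2k+1} = -7/(2k+3) -> 0. Both tend to 0, which suggests the limit is 0; verify directly.
|a_n - 0| = 7/(n+2) < 7/n for every n >= 1.
Given epsilon > 0, choose a positive integer N > 7/epsilon. Then for all n >= N, |a_n| < 7/n <= 7/N < epsilon.
So by the definition of the limit, lim a_n exists and equals 0.

0


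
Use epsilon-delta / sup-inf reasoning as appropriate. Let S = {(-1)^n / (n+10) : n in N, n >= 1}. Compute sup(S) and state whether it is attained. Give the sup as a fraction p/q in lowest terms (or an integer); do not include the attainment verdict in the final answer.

Analysis:
- Values: -1/11, 1/12, -1/13, 1/14, -1/15, ...
- Positive terms (even n): 1/(2+10), 1/(4+10), ... decreasing -> max = 1/12 (n=2).
- Negative terms (odd n): -1/(1+10), -1/(3+10), ... increasing -> min = -1/11 (n=1).
- So sup = 1/12 (attained at n=2); inf = -1/11 (attained at n=1).
Conclusion: sup(S) = 1/12, attained in S.

1/12


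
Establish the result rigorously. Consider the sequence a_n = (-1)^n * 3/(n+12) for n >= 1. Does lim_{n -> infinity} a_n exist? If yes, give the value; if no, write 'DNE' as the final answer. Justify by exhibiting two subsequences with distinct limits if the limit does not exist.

Examine the behaviour of a_n along subsequences.
Even-n subsequence a_{2k} = 3/(2k+12) -> 0. Odd-n subsequence a_{2k+1} = -3/(2k+13) -> 0. Both tend to 0, which suggests the limit is 0; verify directly.
|a_n - 0| = 3/(n+12) < 3/n for every n >= 1.
Given epsilon > 0, choose a positive integer N > 3/epsilon. Then for all n >= N, |a_n| < 3/n <= 3/N < epsilon.
So by the definition of the limit, lim a_n exists and equals 0.

0


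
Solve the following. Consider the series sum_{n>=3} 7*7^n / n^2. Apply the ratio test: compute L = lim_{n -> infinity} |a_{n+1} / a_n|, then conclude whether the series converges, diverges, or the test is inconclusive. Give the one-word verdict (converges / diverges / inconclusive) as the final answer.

Let a_n denote the general term. Form the ratio a_{n+1}/a_n and simplify:
a_{n+1}/a_n = 7*n^2/(n + 1)^2
Take the limit as n -> infinity: L = 7.
Since L = 7 > 1 (or L = infinity), the ratio test implies the series diverges.

diverges


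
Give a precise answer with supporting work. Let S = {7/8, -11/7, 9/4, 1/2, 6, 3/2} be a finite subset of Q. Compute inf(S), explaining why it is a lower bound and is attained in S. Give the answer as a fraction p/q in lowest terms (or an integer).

S is finite, so inf(S) = min(S).
Sorted increasing:
-11/7, 1/2, 7/8, 3/2, 9/4, 6
The extremum is -11/7.
For every x in S, x >= -11/7. And -11/7 is in S, so it is attained.
Therefore inf(S) = -11/7.

-11/7


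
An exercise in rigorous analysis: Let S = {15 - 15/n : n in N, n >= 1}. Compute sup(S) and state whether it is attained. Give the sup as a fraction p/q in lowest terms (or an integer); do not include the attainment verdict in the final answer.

Analysis:
- Values: 0, 15/2, 10, 45/4, ... strictly increasing.
- Minimum is 0 (n=1); inf = 0 (attained).
- 15 - 15/n -> 15 from below; sup = 15, not attained.
Conclusion: sup(S) = 15, not attained in S.

15


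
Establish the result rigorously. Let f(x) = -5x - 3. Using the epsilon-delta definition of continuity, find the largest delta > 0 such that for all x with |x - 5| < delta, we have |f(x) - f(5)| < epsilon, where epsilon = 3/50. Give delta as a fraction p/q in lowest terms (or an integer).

We compute f(5) = -5*(5) - 3 = -28.
|f(x) - f(5)| = |-5x - 3 - (-28)| = |-5(x - 5)| = 5|x - 5|.
We need 5|x - 5| < 3/50, i.e. |x - 5| < 3/50 / 5 = 3/250.
So any delta <= 3/250 works. Conversely, if delta > 3/250, then x = 5 + 3/250 satisfies |x - 5| = 3/250 < delta but |f(x) - f(5)| = 5 * 3/250 = 3/50, which is not < 3/50; so no larger delta works.
Hence the largest such delta is 3/250.

3/250


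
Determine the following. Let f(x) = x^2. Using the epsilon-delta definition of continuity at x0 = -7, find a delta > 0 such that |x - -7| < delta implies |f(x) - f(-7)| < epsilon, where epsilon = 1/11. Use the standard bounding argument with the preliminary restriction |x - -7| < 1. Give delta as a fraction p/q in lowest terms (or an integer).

Factor: |x^2 - (-7)^2| = |x - -7| * |x + -7|.
Impose |x - -7| < 1 first. Then |x + -7| = |(x - -7) + 2*(-7)| <= |x - -7| + 2*|-7| < 1 + 14 = 15.
So |x^2 - (-7)^2| < delta * 15.
We need delta * 15 <= 1/11, i.e. delta <= 1/11/15 = 1/165.
Since 1/165 < 1, this is tighter than 1; take delta = 1/165.
So delta = 1/165 works.

1/165


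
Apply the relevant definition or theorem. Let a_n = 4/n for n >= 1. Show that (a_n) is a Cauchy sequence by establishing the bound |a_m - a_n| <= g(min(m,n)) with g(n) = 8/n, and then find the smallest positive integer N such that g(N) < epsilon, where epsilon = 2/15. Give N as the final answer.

For any m, n >= 1, by the triangle inequality:
|a_m - a_n| = |4/m - 4/n| <= 4*1/m + 4*1/n <= 8/min(m,n).
So g(n) = 8/n bounds the Cauchy difference. Since g(n) -> 0, (a_n) is Cauchy.
Now solve g(N) < 2/15: 8/N < 2/15 <=> N > 8 / (2/15) = 60.
The smallest integer strictly greater than 60 is N = 61.
Check: g(61) = 8/61 = 8/61 < 2/15; g(60) = 2/15 >= 2/15. So N = 61.

61


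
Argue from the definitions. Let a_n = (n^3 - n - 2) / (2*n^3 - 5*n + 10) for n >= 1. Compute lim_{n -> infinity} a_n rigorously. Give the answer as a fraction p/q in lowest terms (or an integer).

Divide numerator and denominator by n^3, the highest power:
numerator / n^3 = 1 - 1/n^2 - 2/n^3
denominator / n^3 = 2 - 5/n^2 + 10/n^3
As n -> infinity, all terms of the form c/n^k (k >= 1) tend to 0.
So numerator / n^3 -> 1 and denominator / n^3 -> 2.
Therefore lim a_n = 1/2.

1/2


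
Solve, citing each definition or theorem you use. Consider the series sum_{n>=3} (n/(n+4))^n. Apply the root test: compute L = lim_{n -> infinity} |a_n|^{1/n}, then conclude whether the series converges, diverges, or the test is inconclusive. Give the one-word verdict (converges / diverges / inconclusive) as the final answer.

Let a_n denote the general term. Form |a_n|^(1/n) and simplify:
|a_n|^(1/n) = n/(n + 4)
Take the limit as n -> infinity: L = 1.
Since L = 1, the root test is inconclusive. (In fact a_n = (n/(n+4))^n -> e^(-4) != 0, so the nth-term test shows divergence; but the root test itself gives no conclusion.)

inconclusive


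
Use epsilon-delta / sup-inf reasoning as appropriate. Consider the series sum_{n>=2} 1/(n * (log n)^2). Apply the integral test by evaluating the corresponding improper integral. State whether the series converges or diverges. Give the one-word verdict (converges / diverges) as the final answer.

Let f(x) = 1/(x*log(x)^2). Then f is positive, continuous, and decreasing on [2, infinity), so the integral test applies.
Compute the improper integral int_{2}^infinity f(x) dx:
  antiderivative F(x) = -1/log(x).
  F(x) -> 0 as x -> infinity.  int = 0 - F(2) = 1/log(2) < infinity. By the integral test, the series converges.

converges


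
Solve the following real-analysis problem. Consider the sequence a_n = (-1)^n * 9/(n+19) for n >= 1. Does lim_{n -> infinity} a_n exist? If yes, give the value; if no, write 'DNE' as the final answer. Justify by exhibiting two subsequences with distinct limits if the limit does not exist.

Examine the behaviour of a_n along subsequences.
Even-n subsequence a_{2k} = 9/(2k+19) -> 0. Odd-n subsequence a_{2k+1} = -9/(2k+20) -> 0. Both tend to 0, which suggests the limit is 0; verify directly.
|a_n - 0| = 9/(n+19) < 9/n for every n >= 1.
Given epsilon > 0, choose a positive integer N > 9/epsilon. Then for all n >= N, |a_n| < 9/n <= 9/N < epsilon.
So by the definition of the limit, lim a_n exists and equals 0.

0


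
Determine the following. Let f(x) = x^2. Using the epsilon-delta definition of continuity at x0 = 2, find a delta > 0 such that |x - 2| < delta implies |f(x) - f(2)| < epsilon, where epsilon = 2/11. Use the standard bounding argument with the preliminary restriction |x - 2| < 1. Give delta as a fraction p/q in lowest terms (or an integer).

Factor: |x^2 - (2)^2| = |x - 2| * |x + 2|.
Impose |x - 2| < 1 first. Then |x + 2| = |(x - 2) + 2*(2)| <= |x - 2| + 2*|2| < 1 + 4 = 5.
So |x^2 - (2)^2| < delta * 5.
We need delta * 5 <= 2/11, i.e. delta <= 2/11/5 = 2/55.
Since 2/55 < 1, this is tighter than 1; take delta = 2/55.
So delta = 2/55 works.

2/55


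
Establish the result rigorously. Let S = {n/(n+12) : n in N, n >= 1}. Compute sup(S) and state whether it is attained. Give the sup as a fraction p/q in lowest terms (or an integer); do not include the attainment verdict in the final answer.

Analysis:
- Values: 1/13, 1/7, 1/5, 1/4, ... strictly increasing.
- Minimum is 1/13 (n=1); inf = 1/13 (attained).
- n/(n+12) = 1 - 12/(n+12) -> 1 from below as n -> infinity, and never equals 1.
- So sup = 1 (not attained).
Conclusion: sup(S) = 1, not attained in S.

1


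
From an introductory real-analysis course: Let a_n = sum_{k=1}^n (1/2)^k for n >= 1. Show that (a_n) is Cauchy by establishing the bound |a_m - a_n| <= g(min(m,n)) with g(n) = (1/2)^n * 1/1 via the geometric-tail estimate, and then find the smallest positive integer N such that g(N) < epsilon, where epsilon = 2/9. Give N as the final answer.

For m > n >= 1: |a_m - a_n| = sum_{k=n+1}^m (1/2)^k < sum_{k=n+1}^infinity (1/2)^k = (1/2)^(n+1) / (1 - 1/2) = (1/2)^n * (1/2) * (2/1) = (1/2)^n * 1/1.
So g(n) = (1/2)^n / 1. Since g(n) -> 0, (a_n) is Cauchy.
Now solve g(N) < 2/9: (1/2)^N / 1 < 2/9 <=> 2^N > 1 / (1 * 2/9) = 9/2.
Check powers of 2: 2^2 = 4 <= 9/2, 2^3 = 8 > 9/2.
So the smallest such N is 3. Check: g(3) = 1/(1 * 8) = 1/8 < 2/9.

3


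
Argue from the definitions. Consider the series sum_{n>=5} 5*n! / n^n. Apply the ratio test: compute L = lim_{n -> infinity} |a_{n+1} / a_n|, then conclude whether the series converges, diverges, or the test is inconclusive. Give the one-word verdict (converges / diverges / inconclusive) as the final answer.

Let a_n denote the general term. Form the ratio a_{n+1}/a_n and simplify:
a_{n+1}/a_n = (n/(n + 1))^n
Take the limit as n -> infinity: L = exp(-1).
Since L = exp(-1) < 1, the ratio test implies the series converges.

converges


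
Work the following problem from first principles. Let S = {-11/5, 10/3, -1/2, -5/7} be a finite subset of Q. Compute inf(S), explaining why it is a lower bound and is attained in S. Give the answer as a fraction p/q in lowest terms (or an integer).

S is finite, so inf(S) = min(S).
Sorted increasing:
-11/5, -5/7, -1/2, 10/3
The extremum is -11/5.
For every x in S, x >= -11/5. And -11/5 is in S, so it is attained.
Therefore inf(S) = -11/5.

-11/5


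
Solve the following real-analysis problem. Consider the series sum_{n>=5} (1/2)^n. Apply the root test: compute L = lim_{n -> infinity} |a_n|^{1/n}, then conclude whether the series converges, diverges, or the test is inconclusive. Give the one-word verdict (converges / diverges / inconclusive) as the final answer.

Let a_n denote the general term. Form |a_n|^(1/n) and simplify:
|a_n|^(1/n) = 1/2
Take the limit as n -> infinity: L = 1/2.
Since L = 1/2 < 1, the root test implies convergence.

converges


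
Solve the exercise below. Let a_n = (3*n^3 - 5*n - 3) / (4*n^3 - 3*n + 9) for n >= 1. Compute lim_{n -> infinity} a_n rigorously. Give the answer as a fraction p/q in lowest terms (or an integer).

Divide numerator and denominator by n^3, the highest power:
numerator / n^3 = 3 - 5/n^2 - 3/n^3
denominator / n^3 = 4 - 3/n^2 + 9/n^3
As n -> infinity, all terms of the form c/n^k (k >= 1) tend to 0.
So numerator / n^3 -> 3 and denominator / n^3 -> 4.
Therefore lim a_n = 3/4.

3/4


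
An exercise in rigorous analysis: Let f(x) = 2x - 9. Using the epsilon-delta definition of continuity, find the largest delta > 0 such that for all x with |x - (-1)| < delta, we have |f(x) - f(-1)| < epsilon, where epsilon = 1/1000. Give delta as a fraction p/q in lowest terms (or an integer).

We compute f(-1) = 2*(-1) - 9 = -11.
|f(x) - f(-1)| = |2x - 9 - (-11)| = |2(x - (-1))| = 2|x - (-1)|.
We need 2|x - (-1)| < 1/1000, i.e. |x - (-1)| < 1/1000 / 2 = 1/2000.
So any delta <= 1/2000 works. Conversely, if delta > 1/2000, then x = -1 + 1/2000 satisfies |x - (-1)| = 1/2000 < delta but |f(x) - f(-1)| = 2 * 1/2000 = 1/1000, which is not < 1/1000; so no larger delta works.
Hence the largest such delta is 1/2000.

1/2000


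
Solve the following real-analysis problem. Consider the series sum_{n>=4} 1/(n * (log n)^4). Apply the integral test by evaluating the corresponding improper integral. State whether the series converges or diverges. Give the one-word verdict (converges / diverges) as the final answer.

Let f(x) = 1/(x*log(x)^4). Then f is positive, continuous, and decreasing on [4, infinity), so the integral test applies.
Compute the improper integral int_{4}^infinity f(x) dx:
  antiderivative F(x) = -1/(3*log(x)^3).
  F(x) -> 0 as x -> infinity.  int = 0 - F(4) = 1/(3*log(4)^3) < infinity. By the integral test, the series converges.

converges


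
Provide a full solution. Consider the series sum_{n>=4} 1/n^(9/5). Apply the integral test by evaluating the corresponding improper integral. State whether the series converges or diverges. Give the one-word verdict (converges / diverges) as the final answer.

Let f(x) = x^(-9/5). Then f is positive, continuous, and decreasing on [4, infinity), so the integral test applies.
Compute the improper integral int_{4}^infinity f(x) dx:
  antiderivative F(x) = -5/(4*x^(4/5)).
  As x -> infinity, F(x) -> 0 (since p = 9/5 > 1).
  So int = F(infinity) - F(4) = 0 - (-5*2^(2/5)/16) = 5*2^(2/5)/16.
  Finite, so by the integral test, the series converges.

converges


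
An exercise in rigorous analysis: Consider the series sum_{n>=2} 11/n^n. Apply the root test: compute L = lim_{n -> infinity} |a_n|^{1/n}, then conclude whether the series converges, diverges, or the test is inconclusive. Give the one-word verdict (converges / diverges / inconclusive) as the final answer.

Let a_n denote the general term. Form |a_n|^(1/n) and simplify:
|a_n|^(1/n) = 11^(1/n)/n
Take the limit as n -> infinity: L = 0.
Since L = 0 < 1, the root test implies convergence.

converges


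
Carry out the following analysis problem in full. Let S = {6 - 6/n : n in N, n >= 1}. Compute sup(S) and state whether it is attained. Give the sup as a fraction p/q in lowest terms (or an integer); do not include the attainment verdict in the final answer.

Analysis:
- Values: 0, 3, 4, 9/2, ... strictly increasing.
- Minimum is 0 (n=1); inf = 0 (attained).
- 6 - 6/n -> 6 from below; sup = 6, not attained.
Conclusion: sup(S) = 6, not attained in S.

6
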